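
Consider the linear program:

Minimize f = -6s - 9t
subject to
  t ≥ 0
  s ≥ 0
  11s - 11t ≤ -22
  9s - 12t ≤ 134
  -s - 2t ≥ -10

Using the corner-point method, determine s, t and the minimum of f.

Feasible corners and f = -6s - 9t:
  (0, 2) → f = -18
  (0, 5) → f = -45
  (2, 4) → f = -48

s = 2, t = 4, minimum f = -48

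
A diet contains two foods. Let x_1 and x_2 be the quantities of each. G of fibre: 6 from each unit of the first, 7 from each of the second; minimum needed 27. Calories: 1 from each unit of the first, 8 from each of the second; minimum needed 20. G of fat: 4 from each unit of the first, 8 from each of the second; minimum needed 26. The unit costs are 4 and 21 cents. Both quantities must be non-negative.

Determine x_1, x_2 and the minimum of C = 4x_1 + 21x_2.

Feasible corners and C = 4x_1 + 21x_2:
  (0, 27/7) → C = 81
  (20, 0) → C = 80
  (17/10, 12/5) → C = 286/5
  (2, 9/4) → C = 221/4
The feasible region is unbounded (it extends along (0, 1), (1, 0)), but C strictly increases along every unbounded feasible direction, so there is no improving ray and the minimum is attained at a vertex.

x_1 = 2, x_2 = 9/4, minimum C = 221/4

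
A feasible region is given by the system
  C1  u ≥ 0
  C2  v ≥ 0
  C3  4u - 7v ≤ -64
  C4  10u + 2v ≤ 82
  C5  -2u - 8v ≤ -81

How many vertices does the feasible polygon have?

Of the 10 pairwise boundary intersections, those satisfying every inequality are:
  (0, 41)
  (0, 81/8)
  (223/39, 484/39)
  (55/46, 226/23)

4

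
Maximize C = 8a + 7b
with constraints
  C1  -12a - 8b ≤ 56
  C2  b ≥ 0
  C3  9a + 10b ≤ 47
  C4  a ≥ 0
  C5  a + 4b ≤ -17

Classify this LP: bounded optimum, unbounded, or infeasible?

infeasible

The boundaries -12a - 8b = 56 and a = 0 meet at (0, -7), but that point violates b ≥ 0. Every candidate vertex is excluded by some other constraint, so the feasible region is empty.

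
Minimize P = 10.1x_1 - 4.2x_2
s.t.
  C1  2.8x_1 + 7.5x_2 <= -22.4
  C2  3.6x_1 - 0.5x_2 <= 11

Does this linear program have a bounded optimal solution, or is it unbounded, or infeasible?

unbounded

From the feasible point (713/284, -1393/355), moving in the direction (-7.5, 2.8) keeps every constraint satisfied while P decreases without bound.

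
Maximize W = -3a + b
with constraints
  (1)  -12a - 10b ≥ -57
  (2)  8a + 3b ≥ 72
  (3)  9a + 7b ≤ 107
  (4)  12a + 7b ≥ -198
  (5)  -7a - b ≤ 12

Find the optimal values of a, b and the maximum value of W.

a = 549/44, b = -102/11, maximum W = -2055/44

Corner points and W = -3a + b:
  (549/44, -102/11) → W = -2055/44
  (671/6, -257/2) → W = -464
  (549/10, -612/5) → W = -2871/10
The feasible region is unbounded (it extends along (7, -12), (7, -9)), but W strictly decreases along every unbounded feasible direction, so there is no improving ray and the maximum is attained at a vertex.

The optimum lies where -12a - 10b = -57 and 8a + 3b = 72.
Solving simultaneously gives a = 549/44, b = -102/11.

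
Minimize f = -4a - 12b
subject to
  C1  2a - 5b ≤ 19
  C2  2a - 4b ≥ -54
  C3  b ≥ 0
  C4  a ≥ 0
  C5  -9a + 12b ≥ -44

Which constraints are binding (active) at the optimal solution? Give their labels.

C2 and C5

Feasible corners and f = -4a - 12b:
  (0, 27/2) → f = -162
  (206/3, 287/6) → f = -2546/3
  (0, 0) → f = 0
  (44/9, 0) → f = -176/9

The minimum is at (206/3, 287/6). Substituting into each constraint, equality holds for C2 and C5; the remaining constraints have slack.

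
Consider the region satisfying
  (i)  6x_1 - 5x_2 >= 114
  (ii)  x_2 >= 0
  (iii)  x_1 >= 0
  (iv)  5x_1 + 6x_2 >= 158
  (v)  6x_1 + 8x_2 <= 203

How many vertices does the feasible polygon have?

4

Of the 10 pairwise boundary intersections, those satisfying every inequality are:
  (1474/61, 378/61)
  (1927/78, 89/13)
  (158/5, 0)
  (203/6, 0)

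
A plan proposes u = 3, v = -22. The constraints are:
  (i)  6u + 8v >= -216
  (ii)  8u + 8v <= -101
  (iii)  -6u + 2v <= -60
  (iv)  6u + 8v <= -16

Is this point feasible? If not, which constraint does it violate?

feasible

(i): -158 ≥ -216 ✓
(ii): -152 ≤ -101 ✓
(iii): -62 ≤ -60 ✓
(iv): -158 ≤ -16 ✓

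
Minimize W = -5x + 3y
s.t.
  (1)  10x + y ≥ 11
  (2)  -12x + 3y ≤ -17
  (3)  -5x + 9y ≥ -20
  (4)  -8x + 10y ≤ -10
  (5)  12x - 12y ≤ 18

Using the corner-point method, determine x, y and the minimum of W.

x = 5/2, y = 1, minimum W = -19/2

Vertices and W = -5x + 3y:
  (35/24, 1/6) → W = -163/24
  (25/18, -1/9) → W = -131/18
  (5/2, 1) → W = -19/2

The optimum lies where -8x + 10y = -10 and 12x - 12y = 18.
Solving simultaneously gives x = 5/2, y = 1.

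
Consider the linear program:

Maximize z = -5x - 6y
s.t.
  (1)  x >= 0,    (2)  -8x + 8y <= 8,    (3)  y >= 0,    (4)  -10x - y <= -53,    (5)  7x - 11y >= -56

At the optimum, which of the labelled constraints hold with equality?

(3) and (4)

Extreme points and z = -5x - 6y:
  (52/11, 63/11) → z = -58
  (45/4, 49/4) → z = -519/4
  (53/10, 0) → z = -53/2
The feasible region is unbounded (it extends along (11, 7), (1, 0)), but z strictly decreases along every unbounded feasible direction, so there is no improving ray and the maximum is attained at a vertex.

The maximum is at (53/10, 0). Substituting into each constraint, equality holds for (3) and (4); the remaining constraints have slack.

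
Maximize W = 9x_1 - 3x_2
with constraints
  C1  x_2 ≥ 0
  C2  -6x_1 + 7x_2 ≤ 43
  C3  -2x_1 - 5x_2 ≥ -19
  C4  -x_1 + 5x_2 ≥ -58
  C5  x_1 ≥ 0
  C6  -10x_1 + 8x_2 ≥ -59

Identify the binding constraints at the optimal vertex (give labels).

C3 and C6

Extreme points and W = 9x_1 - 3x_2:
  (0, 0) → W = 0
  (59/10, 0) → W = 531/10
  (0, 19/5) → W = -57/5
  (149/22, 12/11) → W = 1269/22

The maximum is at (149/22, 12/11). Substituting into each constraint, equality holds for C3 and C6; the remaining constraints have slack.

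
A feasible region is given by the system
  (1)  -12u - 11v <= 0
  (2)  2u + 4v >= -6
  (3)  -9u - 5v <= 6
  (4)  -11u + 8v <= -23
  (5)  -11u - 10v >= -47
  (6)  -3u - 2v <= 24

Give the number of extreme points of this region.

Of the 15 pairwise boundary intersections, those satisfying every inequality are:
  (33/13, -36/13)
  (253/217, -276/217)
  (31/3, -20/3)
  (101/33, 4/3)

4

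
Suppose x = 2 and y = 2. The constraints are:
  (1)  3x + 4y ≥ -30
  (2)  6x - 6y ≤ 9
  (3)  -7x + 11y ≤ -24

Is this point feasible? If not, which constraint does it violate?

Constraint (3): -7x + 11y = 8, which is not ≤ -24. All other constraints are satisfied.

not feasible — violates (3)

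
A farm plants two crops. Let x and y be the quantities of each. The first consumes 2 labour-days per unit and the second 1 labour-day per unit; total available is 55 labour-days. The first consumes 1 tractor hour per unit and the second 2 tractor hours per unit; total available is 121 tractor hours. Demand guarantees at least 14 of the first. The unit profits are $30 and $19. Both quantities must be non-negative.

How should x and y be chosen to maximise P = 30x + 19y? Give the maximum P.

x = 14, y = 27, maximum P = 933

Extreme points and P = 30x + 19y:
  (55/2, 0) → P = 825
  (14, 0) → P = 420
  (14, 27) → P = 933

At the optimal vertex, 2x + y = 55 and x = 14.
Solving simultaneously gives x = 14, y = 27.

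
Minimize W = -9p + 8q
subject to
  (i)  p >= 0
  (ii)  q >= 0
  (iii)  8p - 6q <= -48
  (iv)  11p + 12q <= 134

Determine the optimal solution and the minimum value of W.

p = 0, q = 8, minimum W = 64

Vertices and W = -9p + 8q:
  (0, 8) → W = 64
  (0, 67/6) → W = 268/3
  (38/27, 800/81) → W = 5374/81

The binding constraints are p = 0 and 8p - 6q = -48.
Solving simultaneously gives p = 0, q = 8.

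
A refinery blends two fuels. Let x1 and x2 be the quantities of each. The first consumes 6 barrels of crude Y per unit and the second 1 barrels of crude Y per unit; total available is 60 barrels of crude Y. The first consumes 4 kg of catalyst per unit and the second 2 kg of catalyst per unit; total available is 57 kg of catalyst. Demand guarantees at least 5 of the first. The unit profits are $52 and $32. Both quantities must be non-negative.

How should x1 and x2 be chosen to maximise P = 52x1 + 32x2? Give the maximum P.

x1 = 5, x2 = 37/2, maximum P = 852

Feasible corners and P = 52x1 + 32x2:
  (10, 0) → P = 520
  (5, 0) → P = 260
  (63/8, 51/4) → P = 1635/2
  (5, 37/2) → P = 852

At the optimal vertex, 4x1 + 2x2 = 57 and x1 = 5.
Solving simultaneously gives x1 = 5, x2 = 37/2.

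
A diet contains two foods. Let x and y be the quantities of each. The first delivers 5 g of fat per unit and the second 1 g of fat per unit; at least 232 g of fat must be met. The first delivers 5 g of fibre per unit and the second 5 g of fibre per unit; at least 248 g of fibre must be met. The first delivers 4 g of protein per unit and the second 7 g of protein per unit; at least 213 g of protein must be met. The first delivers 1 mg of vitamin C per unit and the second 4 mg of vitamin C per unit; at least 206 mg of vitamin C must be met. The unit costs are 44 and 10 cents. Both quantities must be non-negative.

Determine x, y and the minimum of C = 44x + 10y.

Feasible corners and C = 44x + 10y:
  (0, 232) → C = 2320
  (206, 0) → C = 9064
  (38, 42) → C = 2092
The feasible region is unbounded (it extends along (0, 1), (1, 0)), but C strictly increases along every unbounded feasible direction, so there is no improving ray and the minimum is attained at a vertex.

At the optimal vertex, 5x + y = 232 and x + 4y = 206.
Solving simultaneously gives x = 38, y = 42.

x = 38, y = 42, minimum C = 2092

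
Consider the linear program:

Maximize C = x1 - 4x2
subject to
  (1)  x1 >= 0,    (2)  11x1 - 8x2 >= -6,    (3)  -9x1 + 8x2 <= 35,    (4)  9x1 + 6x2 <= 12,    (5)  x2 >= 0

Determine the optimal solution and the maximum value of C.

Vertices and C = x1 - 4x2:
  (0, 3/4) → C = -3
  (0, 0) → C = 0
  (10/23, 31/23) → C = -114/23
  (4/3, 0) → C = 4/3

At the optimal vertex, 9x1 + 6x2 = 12 and x2 = 0.
Solving simultaneously gives x1 = 4/3, x2 = 0.

x1 = 4/3, x2 = 0, maximum C = 4/3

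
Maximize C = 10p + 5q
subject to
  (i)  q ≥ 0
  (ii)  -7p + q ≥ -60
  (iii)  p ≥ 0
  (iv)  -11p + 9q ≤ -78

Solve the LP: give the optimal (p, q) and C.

p = 231/26, q = 57/26, maximum C = 2595/26

Vertices and C = 10p + 5q:
  (60/7, 0) → C = 600/7
  (78/11, 0) → C = 780/11
  (231/26, 57/26) → C = 2595/26

At the optimal vertex, -7p + q = -60 and -11p + 9q = -78.
Solving simultaneously gives p = 231/26, q = 57/26.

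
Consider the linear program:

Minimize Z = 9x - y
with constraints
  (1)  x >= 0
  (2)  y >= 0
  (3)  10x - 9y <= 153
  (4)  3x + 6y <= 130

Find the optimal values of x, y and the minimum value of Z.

x = 0, y = 65/3, minimum Z = -65/3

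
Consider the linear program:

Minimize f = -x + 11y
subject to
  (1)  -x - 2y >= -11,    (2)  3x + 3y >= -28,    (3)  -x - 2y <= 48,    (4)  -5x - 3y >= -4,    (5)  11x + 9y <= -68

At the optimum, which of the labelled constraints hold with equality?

Feasible corners and f = -x + 11y:
  (-89/3, 61/3) → f = 760/3
  (-235/13, 189/13) → f = 178
  (8, -52/3) → f = -596/3

The minimum is at (8, -52/3). Substituting into each constraint, equality holds for (2) and (5); the remaining constraints have slack.

(2) and (5)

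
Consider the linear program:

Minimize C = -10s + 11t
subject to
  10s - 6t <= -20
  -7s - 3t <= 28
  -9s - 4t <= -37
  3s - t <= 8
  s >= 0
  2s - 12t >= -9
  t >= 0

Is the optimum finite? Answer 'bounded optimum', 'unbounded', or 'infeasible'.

infeasible

The boundaries 10s - 6t = -20 and -9s - 4t = -37 meet at (71/47, 275/47), but that point violates 2s - 12t ≥ -9. Every candidate vertex is excluded by some other constraint, so the feasible region is empty.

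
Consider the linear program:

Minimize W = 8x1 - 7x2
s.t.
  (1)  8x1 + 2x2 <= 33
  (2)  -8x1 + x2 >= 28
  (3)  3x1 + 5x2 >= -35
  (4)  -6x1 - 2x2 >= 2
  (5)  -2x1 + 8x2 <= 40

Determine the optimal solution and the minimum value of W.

x1 = -240/17, x2 = 25/17, minimum W = -2095/17

Feasible corners and W = 8x1 - 7x2:
  (-175/43, -196/43) → W = -28/43
  (-92/31, 132/31) → W = -1660/31
  (-240/17, 25/17) → W = -2095/17

The binding constraints are 3x1 + 5x2 = -35 and -2x1 + 8x2 = 40.
Solving simultaneously gives x1 = -240/17, x2 = 25/17.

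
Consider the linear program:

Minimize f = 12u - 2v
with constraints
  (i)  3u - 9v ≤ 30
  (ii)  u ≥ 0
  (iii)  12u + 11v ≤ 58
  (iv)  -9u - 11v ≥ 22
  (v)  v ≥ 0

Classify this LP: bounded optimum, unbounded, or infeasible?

infeasible

The boundaries 3u - 9v = 30 and u = 0 meet at (0, -10/3), but that point violates v ≥ 0. Every candidate vertex is excluded by some other constraint, so the feasible region is empty.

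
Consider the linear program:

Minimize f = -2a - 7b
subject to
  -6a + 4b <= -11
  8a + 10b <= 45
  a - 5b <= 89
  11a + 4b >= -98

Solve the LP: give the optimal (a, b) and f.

a = 145/46, b = 91/46, minimum f = -927/46

Extreme points and f = -2a - 7b:
  (145/46, 91/46) → f = -927/46
  (-87/17, -709/68) → f = 5659/68
  (223/10, -667/50) → f = 2439/50
  (-134/59, -1077/59) → f = 7807/59

At the optimal vertex, -6a + 4b = -11 and 8a + 10b = 45.
Solving simultaneously gives a = 145/46, b = 91/46.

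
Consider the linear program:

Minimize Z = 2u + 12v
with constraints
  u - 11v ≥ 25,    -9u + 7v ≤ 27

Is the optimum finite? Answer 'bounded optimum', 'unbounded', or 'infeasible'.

unbounded

From the feasible point (-118/23, -63/23), moving in the direction (-7, -9) keeps every constraint satisfied while Z decreases without bound.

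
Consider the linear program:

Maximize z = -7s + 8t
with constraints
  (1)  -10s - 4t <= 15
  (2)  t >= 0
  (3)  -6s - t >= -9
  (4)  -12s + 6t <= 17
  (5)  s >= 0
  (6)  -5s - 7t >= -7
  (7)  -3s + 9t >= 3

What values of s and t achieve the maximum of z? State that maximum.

Feasible corners and z = -7s + 8t:
  (0, 1) → z = 8
  (0, 1/3) → z = 8/3
  (7/11, 6/11) → z = -1/11

s = 0, t = 1, maximum z = 8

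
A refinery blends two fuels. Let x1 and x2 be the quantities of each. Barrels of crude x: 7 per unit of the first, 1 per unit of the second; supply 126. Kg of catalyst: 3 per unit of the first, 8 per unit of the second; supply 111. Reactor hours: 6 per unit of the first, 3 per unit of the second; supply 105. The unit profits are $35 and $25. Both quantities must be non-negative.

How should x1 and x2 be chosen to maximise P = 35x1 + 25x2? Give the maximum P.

Feasible corners and P = 35x1 + 25x2:
  (0, 0) → P = 0
  (0, 111/8) → P = 2775/8
  (35/2, 0) → P = 1225/2
  (13, 9) → P = 680

At the optimal vertex, 3x1 + 8x2 = 111 and 6x1 + 3x2 = 105.
Solving simultaneously gives x1 = 13, x2 = 9.

x1 = 13, x2 = 9, maximum P = 680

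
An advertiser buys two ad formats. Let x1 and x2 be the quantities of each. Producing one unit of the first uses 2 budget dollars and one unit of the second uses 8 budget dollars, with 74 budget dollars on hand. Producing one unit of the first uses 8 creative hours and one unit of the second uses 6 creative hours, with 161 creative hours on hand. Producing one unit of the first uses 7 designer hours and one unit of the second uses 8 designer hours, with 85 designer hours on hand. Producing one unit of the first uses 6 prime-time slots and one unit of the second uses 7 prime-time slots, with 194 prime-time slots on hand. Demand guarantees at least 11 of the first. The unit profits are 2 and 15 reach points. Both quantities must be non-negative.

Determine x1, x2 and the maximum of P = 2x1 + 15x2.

Corner points and P = 2x1 + 15x2:
  (85/7, 0) → P = 170/7
  (11, 0) → P = 22
  (11, 1) → P = 37

x1 = 11, x2 = 1, maximum P = 37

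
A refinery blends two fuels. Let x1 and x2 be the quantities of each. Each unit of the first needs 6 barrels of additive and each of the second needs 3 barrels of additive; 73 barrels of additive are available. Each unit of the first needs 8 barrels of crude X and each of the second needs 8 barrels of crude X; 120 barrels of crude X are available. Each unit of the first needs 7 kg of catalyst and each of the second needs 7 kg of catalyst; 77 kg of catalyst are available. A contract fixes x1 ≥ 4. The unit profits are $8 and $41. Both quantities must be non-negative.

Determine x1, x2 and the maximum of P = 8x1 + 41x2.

Extreme points and P = 8x1 + 41x2:
  (11, 0) → P = 88
  (4, 0) → P = 32
  (4, 7) → P = 319

At the optimal vertex, 7x1 + 7x2 = 77 and x1 = 4.
Solving simultaneously gives x1 = 4, x2 = 7.

x1 = 4, x2 = 7, maximum P = 319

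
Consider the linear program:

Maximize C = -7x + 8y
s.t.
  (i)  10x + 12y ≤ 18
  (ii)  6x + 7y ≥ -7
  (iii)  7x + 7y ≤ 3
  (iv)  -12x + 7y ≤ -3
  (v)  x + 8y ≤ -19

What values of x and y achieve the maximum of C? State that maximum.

x = 77/41, y = -107/41, maximum C = -1395/41

Feasible corners and C = -7x + 8y:
  (10, -67/7) → C = -1026/7
  (77/41, -107/41) → C = -1395/41
  (157/49, -136/49) → C = -2187/49

The optimum lies where 6x + 7y = -7 and x + 8y = -19.
Solving simultaneously gives x = 77/41, y = -107/41.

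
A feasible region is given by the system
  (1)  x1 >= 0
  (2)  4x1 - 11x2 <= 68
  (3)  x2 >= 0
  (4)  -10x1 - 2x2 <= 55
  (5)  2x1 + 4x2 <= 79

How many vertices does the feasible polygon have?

4

Pairwise boundary intersections that survive every other constraint:
  (0, 0)
  (0, 79/4)
  (17, 0)
  (1141/38, 90/19)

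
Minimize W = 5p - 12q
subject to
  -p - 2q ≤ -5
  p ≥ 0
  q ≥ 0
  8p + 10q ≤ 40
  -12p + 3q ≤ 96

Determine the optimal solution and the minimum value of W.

p = 0, q = 4, minimum W = -48

Vertices and W = 5p - 12q:
  (0, 5/2) → W = -30
  (5, 0) → W = 25
  (0, 4) → W = -48

The optimum lies where p = 0 and 8p + 10q = 40.
Solving simultaneously gives p = 0, q = 4.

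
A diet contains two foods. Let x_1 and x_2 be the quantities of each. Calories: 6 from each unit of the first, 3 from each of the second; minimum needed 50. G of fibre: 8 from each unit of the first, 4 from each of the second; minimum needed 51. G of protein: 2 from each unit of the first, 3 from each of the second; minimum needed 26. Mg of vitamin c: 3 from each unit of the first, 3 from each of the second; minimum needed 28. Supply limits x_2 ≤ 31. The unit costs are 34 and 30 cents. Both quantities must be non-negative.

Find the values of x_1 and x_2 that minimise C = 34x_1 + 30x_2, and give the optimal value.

Extreme points and C = 34x_1 + 30x_2:
  (0, 50/3) → C = 500
  (0, 31) → C = 930
  (13, 0) → C = 442
  (6, 14/3) → C = 344
The feasible region is unbounded (it extends along (1, 0)), but C strictly increases along every unbounded feasible direction, so there is no improving ray and the minimum is attained at a vertex.

x_1 = 6, x_2 = 14/3, minimum C = 344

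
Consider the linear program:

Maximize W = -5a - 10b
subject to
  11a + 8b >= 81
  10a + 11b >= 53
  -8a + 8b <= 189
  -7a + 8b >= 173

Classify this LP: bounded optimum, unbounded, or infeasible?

bounded optimum

Corner points and W = -5a - 10b:
  (-108/19, 2727/152) → W = -11475/76
  (-46/9, 1235/72) → W = -5255/36
The feasible region has finitely many vertices and no improving ray; the maximum is -5255/36 at (-46/9, 1235/72).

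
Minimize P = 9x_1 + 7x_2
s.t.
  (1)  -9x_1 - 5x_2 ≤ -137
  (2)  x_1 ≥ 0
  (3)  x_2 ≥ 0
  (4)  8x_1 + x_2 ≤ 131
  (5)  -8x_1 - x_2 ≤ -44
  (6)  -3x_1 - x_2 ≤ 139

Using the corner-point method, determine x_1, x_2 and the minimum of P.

Corner points and P = 9x_1 + 7x_2:
  (137/9, 0) → P = 137
  (83/31, 700/31) → P = 5647/31
  (0, 131) → P = 917
  (0, 44) → P = 308
  (131/8, 0) → P = 1179/8

x_1 = 137/9, x_2 = 0, minimum P = 137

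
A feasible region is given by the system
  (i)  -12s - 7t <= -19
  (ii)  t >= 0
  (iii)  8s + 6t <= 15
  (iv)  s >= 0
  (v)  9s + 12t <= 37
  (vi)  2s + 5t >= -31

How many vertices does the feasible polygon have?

Intersecting each pair of boundary lines and keeping only the points that satisfy every inequality leaves:
  (19/12, 0)
  (9/16, 7/4)
  (15/8, 0)

3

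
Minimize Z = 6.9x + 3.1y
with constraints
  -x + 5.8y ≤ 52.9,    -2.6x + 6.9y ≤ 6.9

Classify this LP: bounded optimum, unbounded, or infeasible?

From the feasible point (32499/818, 6532/409), moving in the direction (-6.9, -2.6) keeps every constraint satisfied while Z decreases without bound.

unbounded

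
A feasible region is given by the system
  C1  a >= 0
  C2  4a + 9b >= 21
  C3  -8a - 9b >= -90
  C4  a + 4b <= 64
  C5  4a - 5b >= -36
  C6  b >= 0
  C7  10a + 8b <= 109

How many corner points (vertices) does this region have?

The feasible vertices (each the meet of two boundaries and inside every other half-plane) are:
  (0, 7/3)
  (0, 36/5)
  (21/4, 0)
  (63/38, 162/19)
  (261/26, 14/13)
  (109/10, 0)

6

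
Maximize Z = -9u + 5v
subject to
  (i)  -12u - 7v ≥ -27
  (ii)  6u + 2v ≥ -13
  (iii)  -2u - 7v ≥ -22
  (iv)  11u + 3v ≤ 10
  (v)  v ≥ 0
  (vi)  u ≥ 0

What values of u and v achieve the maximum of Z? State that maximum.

u = 0, v = 22/7, maximum Z = 110/7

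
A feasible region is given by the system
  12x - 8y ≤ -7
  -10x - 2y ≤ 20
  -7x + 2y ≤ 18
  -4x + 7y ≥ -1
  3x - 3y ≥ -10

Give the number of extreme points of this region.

The feasible vertices (each the meet of two boundaries and inside every other half-plane) are:
  (-57/52, -10/13)
  (59/12, 33/4)
  (-23/13, -15/13)
  (-20/9, 10/9)

4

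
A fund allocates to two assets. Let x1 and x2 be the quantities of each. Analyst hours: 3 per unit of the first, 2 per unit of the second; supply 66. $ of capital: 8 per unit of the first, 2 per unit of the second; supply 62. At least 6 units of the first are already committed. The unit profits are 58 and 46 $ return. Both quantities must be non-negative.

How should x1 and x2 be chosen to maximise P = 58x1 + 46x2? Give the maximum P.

x1 = 6, x2 = 7, maximum P = 670

Corner points and P = 58x1 + 46x2:
  (31/4, 0) → P = 899/2
  (6, 0) → P = 348
  (6, 7) → P = 670

At the optimal vertex, 8x1 + 2x2 = 62 and x1 = 6.
Solving simultaneously gives x1 = 6, x2 = 7.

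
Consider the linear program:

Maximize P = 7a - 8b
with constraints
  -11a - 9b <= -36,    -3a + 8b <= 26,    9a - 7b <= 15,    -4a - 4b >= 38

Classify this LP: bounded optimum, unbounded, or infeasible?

infeasible

The boundaries -11a - 9b = -36 and -3a + 8b = 26 meet at (54/115, 394/115), but that point violates -4a - 4b ≥ 38. Every candidate vertex is excluded by some other constraint, so the feasible region is empty.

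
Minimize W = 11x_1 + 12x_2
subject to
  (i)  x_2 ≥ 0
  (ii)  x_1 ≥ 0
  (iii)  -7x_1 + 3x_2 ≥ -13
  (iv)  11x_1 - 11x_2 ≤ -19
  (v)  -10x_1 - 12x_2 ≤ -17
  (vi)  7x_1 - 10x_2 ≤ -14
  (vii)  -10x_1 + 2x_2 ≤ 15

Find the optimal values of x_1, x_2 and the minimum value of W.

x_1 = 0, x_2 = 19/11, minimum W = 228/11

Corner points and W = 11x_1 + 12x_2:
  (0, 19/11) → W = 228/11
  (0, 15/2) → W = 90
  (50/11, 69/11) → W = 1378/11
The feasible region is unbounded (it extends along (3, 7), (1, 5)), but W strictly increases along every unbounded feasible direction, so there is no improving ray and the minimum is attained at a vertex.

The optimum lies where x_1 = 0 and 11x_1 - 11x_2 = -19.
Solving simultaneously gives x_1 = 0, x_2 = 19/11.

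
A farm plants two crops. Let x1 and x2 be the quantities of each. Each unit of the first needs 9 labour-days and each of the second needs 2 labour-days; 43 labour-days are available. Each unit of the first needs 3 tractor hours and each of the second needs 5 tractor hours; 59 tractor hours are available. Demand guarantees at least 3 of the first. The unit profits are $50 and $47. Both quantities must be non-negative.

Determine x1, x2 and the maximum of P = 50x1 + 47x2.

x1 = 3, x2 = 8, maximum P = 526

Vertices and P = 50x1 + 47x2:
  (43/9, 0) → P = 2150/9
  (3, 0) → P = 150
  (3, 8) → P = 526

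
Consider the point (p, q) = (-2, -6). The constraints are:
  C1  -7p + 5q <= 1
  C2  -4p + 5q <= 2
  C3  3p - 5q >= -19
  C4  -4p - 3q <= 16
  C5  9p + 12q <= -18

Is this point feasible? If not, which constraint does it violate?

Constraint C4: -4p - 3q = 26, which is not ≤ 16. All other constraints are satisfied.

not feasible — violates C4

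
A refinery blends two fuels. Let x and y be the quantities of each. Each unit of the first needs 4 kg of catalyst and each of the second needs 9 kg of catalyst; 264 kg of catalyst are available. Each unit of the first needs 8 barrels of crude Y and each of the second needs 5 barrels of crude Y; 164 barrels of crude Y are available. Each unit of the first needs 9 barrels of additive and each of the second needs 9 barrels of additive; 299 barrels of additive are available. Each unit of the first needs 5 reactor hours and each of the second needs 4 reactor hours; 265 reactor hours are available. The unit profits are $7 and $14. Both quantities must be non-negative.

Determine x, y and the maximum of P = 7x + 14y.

x = 3, y = 28, maximum P = 413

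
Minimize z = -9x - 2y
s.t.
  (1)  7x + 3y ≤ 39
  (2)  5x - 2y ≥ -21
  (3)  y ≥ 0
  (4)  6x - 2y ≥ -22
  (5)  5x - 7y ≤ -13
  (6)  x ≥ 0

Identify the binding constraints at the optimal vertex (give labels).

Feasible corners and z = -9x - 2y:
  (15/29, 342/29) → z = -819/29
  (117/32, 143/32) → z = -1339/32
  (0, 21/2) → z = -21
  (0, 13/7) → z = -26/7

The minimum is at (117/32, 143/32). Substituting into each constraint, equality holds for (1) and (5); the remaining constraints have slack.

(1) and (5)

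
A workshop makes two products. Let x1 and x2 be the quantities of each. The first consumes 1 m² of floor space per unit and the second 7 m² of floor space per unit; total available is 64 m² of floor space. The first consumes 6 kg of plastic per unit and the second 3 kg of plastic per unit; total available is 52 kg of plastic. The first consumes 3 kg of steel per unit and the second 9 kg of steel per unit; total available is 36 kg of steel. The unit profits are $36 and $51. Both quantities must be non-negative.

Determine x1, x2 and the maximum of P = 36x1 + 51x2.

Extreme points and P = 36x1 + 51x2:
  (0, 0) → P = 0
  (0, 4) → P = 204
  (26/3, 0) → P = 312
  (8, 4/3) → P = 356

At the optimal vertex, 6x1 + 3x2 = 52 and 3x1 + 9x2 = 36.
Solving simultaneously gives x1 = 8, x2 = 4/3.

x1 = 8, x2 = 4/3, maximum P = 356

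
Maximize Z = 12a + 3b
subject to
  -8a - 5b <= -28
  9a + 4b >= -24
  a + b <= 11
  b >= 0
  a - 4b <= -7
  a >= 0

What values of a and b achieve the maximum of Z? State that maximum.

Feasible corners and Z = 12a + 3b:
  (77/37, 84/37) → Z = 1176/37
  (0, 28/5) → Z = 84/5
  (37/5, 18/5) → Z = 498/5
  (0, 11) → Z = 33

a = 37/5, b = 18/5, maximum Z = 498/5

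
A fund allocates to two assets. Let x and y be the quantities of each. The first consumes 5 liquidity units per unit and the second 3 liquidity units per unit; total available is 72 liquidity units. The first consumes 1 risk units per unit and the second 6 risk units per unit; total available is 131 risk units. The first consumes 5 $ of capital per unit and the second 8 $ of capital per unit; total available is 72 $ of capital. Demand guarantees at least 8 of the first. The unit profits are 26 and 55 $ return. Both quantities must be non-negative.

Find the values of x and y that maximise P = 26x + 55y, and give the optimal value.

x = 8, y = 4, maximum P = 428

Extreme points and P = 26x + 55y:
  (72/5, 0) → P = 1872/5
  (8, 0) → P = 208
  (8, 4) → P = 428

The optimum lies where 5x + 8y = 72 and x = 8.
Solving simultaneously gives x = 8, y = 4.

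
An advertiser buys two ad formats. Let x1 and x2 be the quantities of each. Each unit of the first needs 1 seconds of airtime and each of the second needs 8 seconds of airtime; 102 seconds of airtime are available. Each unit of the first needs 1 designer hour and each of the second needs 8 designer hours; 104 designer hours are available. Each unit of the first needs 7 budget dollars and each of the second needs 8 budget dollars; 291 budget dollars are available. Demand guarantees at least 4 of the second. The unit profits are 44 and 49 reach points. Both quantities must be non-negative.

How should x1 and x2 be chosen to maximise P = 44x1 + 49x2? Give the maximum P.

x1 = 37, x2 = 4, maximum P = 1824

Extreme points and P = 44x1 + 49x2:
  (0, 51/4) → P = 2499/4
  (0, 4) → P = 196
  (63/2, 141/16) → P = 29085/16
  (37, 4) → P = 1824

The optimum lies where 7x1 + 8x2 = 291 and x2 = 4.
Solving simultaneously gives x1 = 37, x2 = 4.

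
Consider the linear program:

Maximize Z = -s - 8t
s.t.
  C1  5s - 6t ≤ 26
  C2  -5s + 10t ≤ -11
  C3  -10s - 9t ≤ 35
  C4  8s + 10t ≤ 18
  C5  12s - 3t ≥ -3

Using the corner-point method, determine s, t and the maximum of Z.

The binding constraints are 5s - 6t = 26 and -10s - 9t = 35.
Solving simultaneously gives s = 8/35, t = -29/7.

s = 8/35, t = -29/7, maximum Z = 1152/35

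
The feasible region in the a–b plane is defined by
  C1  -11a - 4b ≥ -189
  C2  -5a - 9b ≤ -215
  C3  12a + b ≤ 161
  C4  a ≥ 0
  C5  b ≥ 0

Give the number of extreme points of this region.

The feasible vertices (each the meet of two boundaries and inside every other half-plane) are:
  (841/79, 1420/79)
  (0, 189/4)
  (0, 215/9)

3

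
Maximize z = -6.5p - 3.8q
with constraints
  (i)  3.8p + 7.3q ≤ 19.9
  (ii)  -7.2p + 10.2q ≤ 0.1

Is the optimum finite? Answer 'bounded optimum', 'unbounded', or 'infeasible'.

From the feasible point (20225/9132, 7183/4566), moving in the direction (-10.2, -7.2) keeps every constraint satisfied while z increases without bound.

unbounded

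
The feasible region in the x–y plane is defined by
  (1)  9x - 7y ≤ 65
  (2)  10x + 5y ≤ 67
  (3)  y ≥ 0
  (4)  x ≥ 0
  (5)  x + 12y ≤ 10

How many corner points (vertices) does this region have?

4

Of the 10 pairwise boundary intersections, those satisfying every inequality are:
  (67/10, 0)
  (754/115, 33/115)
  (0, 0)
  (0, 5/6)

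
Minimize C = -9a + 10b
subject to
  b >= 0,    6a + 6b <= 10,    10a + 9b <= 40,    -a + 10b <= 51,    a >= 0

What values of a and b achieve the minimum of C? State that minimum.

a = 5/3, b = 0, minimum C = -15

Corner points and C = -9a + 10b:
  (5/3, 0) → C = -15
  (0, 0) → C = 0
  (0, 5/3) → C = 50/3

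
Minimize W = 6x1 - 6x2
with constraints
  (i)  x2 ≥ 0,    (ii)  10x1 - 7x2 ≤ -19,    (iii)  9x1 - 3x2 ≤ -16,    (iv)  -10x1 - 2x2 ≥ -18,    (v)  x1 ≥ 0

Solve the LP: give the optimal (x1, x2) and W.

Extreme points and W = 6x1 - 6x2:
  (11/24, 161/24) → W = -75/2
  (0, 16/3) → W = -32
  (0, 9) → W = -54

The binding constraints are -10x1 - 2x2 = -18 and x1 = 0.
Solving simultaneously gives x1 = 0, x2 = 9.

x1 = 0, x2 = 9, minimum W = -54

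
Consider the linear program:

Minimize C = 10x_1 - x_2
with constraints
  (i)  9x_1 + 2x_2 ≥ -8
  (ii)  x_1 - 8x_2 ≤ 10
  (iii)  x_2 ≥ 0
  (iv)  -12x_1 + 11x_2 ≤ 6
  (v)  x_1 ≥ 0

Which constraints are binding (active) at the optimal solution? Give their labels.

(iv) and (v)

Vertices and C = 10x_1 - x_2:
  (10, 0) → C = 100
  (0, 0) → C = 0
  (0, 6/11) → C = -6/11
The feasible region is unbounded (it extends along (8, 1), (11, 12)), but C strictly increases along every unbounded feasible direction, so there is no improving ray and the minimum is attained at a vertex.

The minimum is at (0, 6/11). Substituting into each constraint, equality holds for (iv) and (v); the remaining constraints have slack.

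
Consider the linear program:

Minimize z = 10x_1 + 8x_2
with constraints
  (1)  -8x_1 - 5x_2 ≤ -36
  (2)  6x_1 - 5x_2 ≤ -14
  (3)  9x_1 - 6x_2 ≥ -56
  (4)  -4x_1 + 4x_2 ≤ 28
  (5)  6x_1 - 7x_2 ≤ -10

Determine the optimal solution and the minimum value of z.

x_1 = 11/7, x_2 = 164/35, minimum z = 266/5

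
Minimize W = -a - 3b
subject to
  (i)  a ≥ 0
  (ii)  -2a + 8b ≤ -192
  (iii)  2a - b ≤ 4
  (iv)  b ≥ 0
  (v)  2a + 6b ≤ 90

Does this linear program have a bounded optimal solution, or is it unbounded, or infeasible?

infeasible

The boundaries a = 0 and b = 0 meet at (0, 0), but that point violates -2a + 8b ≤ -192. Every candidate vertex is excluded by some other constraint, so the feasible region is empty.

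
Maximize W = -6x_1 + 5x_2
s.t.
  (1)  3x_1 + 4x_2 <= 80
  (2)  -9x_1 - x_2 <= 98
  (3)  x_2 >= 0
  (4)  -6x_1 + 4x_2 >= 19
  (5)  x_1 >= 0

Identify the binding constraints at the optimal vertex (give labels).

Vertices and W = -6x_1 + 5x_2:
  (61/9, 179/12) → W = 407/12
  (0, 20) → W = 100
  (0, 19/4) → W = 95/4

The maximum is at (0, 20). Substituting into each constraint, equality holds for (1) and (5); the remaining constraints have slack.

(1) and (5)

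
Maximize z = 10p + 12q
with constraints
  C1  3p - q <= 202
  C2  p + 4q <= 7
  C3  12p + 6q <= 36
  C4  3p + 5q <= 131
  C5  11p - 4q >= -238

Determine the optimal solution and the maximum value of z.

Extreme points and z = 10p + 12q:
  (208/5, -386/5) → z = -2552/5
  (17/7, 8/7) → z = 38
  (-77/4, 105/16) → z = -455/4
The feasible region is unbounded (it extends along (-1, -3), (-4, -11)), but z strictly decreases along every unbounded feasible direction, so there is no improving ray and the maximum is attained at a vertex.

At the optimal vertex, p + 4q = 7 and 12p + 6q = 36.
Solving simultaneously gives p = 17/7, q = 8/7.

p = 17/7, q = 8/7, maximum z = 38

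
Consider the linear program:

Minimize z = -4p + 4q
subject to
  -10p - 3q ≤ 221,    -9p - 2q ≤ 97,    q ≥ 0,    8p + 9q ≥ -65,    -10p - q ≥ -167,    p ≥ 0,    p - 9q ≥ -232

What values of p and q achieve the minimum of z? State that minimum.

Corner points and z = -4p + 4q:
  (167/10, 0) → z = -334/5
  (0, 0) → z = 0
  (1271/91, 2487/91) → z = 4864/91
  (0, 232/9) → z = 928/9

p = 167/10, q = 0, minimum z = -334/5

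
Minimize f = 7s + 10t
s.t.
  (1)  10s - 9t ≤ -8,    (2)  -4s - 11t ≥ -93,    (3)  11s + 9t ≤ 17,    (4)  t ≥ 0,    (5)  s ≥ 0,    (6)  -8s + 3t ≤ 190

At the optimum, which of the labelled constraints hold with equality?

Corner points and f = 7s + 10t:
  (3/7, 86/63) → f = 1049/63
  (0, 8/9) → f = 80/9
  (0, 17/9) → f = 170/9

The minimum is at (0, 8/9). Substituting into each constraint, equality holds for (1) and (5); the remaining constraints have slack.

(1) and (5)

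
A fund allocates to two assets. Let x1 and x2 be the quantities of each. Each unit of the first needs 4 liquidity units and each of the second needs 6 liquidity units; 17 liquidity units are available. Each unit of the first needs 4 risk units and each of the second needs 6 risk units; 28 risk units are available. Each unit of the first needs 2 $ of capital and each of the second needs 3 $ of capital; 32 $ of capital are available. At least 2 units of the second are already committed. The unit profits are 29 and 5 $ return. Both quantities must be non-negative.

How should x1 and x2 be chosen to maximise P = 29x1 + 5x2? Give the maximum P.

x1 = 5/4, x2 = 2, maximum P = 185/4

Corner points and P = 29x1 + 5x2:
  (0, 17/6) → P = 85/6
  (0, 2) → P = 10
  (5/4, 2) → P = 185/4

At the optimal vertex, 4x1 + 6x2 = 17 and x2 = 2.
Solving simultaneously gives x1 = 5/4, x2 = 2.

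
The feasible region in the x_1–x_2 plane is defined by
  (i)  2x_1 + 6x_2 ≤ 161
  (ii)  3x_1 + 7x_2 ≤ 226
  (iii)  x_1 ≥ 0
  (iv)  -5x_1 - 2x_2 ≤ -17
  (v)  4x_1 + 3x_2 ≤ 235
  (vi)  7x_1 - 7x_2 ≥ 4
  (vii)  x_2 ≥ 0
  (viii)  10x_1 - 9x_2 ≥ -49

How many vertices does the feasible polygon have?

5

Of the 28 pairwise boundary intersections, those satisfying every inequality are:
  (103/2, 29/3)
  (1151/56, 1119/56)
  (127/49, 99/49)
  (17/5, 0)
  (235/4, 0)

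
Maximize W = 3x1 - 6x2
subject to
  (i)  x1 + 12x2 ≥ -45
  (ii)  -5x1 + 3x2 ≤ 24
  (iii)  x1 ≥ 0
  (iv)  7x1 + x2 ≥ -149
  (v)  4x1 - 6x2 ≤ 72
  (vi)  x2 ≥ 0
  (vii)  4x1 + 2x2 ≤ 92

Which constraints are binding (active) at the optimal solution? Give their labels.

Vertices and W = 3x1 - 6x2:
  (0, 8) → W = -48
  (114/11, 278/11) → W = -1326/11
  (0, 0) → W = 0
  (18, 0) → W = 54
  (87/4, 5/2) → W = 201/4

The maximum is at (18, 0). Substituting into each constraint, equality holds for (v) and (vi); the remaining constraints have slack.

(v) and (vi)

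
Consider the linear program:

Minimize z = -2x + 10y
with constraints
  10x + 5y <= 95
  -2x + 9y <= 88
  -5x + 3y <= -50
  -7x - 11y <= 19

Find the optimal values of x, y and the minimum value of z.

Vertices and z = -2x + 10y:
  (107/11, -5/11) → z = -24
  (76/5, -57/5) → z = -722/5
  (493/76, -445/76) → z = -1359/19

The optimum lies where 10x + 5y = 95 and -7x - 11y = 19.
Solving simultaneously gives x = 76/5, y = -57/5.

x = 76/5, y = -57/5, minimum z = -722/5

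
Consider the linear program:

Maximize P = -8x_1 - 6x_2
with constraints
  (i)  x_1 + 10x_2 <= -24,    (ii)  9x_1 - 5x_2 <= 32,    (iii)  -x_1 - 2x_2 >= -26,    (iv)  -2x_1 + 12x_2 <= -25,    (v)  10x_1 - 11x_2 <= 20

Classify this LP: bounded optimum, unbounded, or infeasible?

unbounded

From the feasible point (-19/16, -73/32), moving in the direction (-12, -2) keeps every constraint satisfied while P increases without bound.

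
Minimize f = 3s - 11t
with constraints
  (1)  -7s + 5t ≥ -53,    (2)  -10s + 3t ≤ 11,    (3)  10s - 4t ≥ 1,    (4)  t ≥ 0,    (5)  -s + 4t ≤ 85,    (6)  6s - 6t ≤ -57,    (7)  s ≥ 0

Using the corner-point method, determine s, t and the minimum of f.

s = 86/9, t = 851/36, minimum f = -8329/36

Corner points and f = 3s - 11t:
  (86/9, 851/36) → f = -8329/36
  (13/2, 16) → f = -313/2
  (47/3, 151/6) → f = -1379/6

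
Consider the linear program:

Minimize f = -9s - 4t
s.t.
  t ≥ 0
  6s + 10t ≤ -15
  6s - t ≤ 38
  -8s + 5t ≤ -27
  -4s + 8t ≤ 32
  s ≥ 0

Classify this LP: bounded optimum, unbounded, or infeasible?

The boundaries t = 0 and 6s - t = 38 meet at (19/3, 0), but that point violates 6s + 10t ≤ -15. Every candidate vertex is excluded by some other constraint, so the feasible region is empty.

infeasible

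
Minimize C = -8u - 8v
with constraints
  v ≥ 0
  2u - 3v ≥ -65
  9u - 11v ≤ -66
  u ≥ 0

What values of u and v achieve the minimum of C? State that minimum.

u = 517/5, v = 453/5, minimum C = -1552

Extreme points and C = -8u - 8v:
  (517/5, 453/5) → C = -1552
  (0, 65/3) → C = -520/3
  (0, 6) → C = -48

At the optimal vertex, 2u - 3v = -65 and 9u - 11v = -66.
Solving simultaneously gives u = 517/5, v = 453/5.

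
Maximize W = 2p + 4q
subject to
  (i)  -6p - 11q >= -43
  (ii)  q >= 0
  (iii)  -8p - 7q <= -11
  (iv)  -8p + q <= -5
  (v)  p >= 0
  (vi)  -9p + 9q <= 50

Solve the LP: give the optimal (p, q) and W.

p = 49/47, q = 157/47, maximum W = 726/47

Feasible corners and W = 2p + 4q:
  (43/6, 0) → W = 43/3
  (49/47, 157/47) → W = 726/47
  (11/8, 0) → W = 11/4
  (23/32, 3/4) → W = 71/16

At the optimal vertex, -6p - 11q = -43 and -8p + q = -5.
Solving simultaneously gives p = 49/47, q = 157/47.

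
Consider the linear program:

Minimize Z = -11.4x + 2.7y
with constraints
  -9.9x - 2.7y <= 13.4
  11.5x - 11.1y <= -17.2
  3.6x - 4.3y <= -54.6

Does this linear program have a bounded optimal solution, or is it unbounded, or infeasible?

From the feasible point (-20504/5229, 5470/581), moving in the direction (11.1, 11.5) keeps every constraint satisfied while Z decreases without bound.

unbounded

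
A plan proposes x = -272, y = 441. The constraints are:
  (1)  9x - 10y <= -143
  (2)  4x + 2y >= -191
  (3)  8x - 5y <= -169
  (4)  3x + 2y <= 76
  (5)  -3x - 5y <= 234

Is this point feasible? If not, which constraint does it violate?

Constraint (2): 4x + 2y = -206, which is not ≥ -191. All other constraints are satisfied.

not feasible — violates (2)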